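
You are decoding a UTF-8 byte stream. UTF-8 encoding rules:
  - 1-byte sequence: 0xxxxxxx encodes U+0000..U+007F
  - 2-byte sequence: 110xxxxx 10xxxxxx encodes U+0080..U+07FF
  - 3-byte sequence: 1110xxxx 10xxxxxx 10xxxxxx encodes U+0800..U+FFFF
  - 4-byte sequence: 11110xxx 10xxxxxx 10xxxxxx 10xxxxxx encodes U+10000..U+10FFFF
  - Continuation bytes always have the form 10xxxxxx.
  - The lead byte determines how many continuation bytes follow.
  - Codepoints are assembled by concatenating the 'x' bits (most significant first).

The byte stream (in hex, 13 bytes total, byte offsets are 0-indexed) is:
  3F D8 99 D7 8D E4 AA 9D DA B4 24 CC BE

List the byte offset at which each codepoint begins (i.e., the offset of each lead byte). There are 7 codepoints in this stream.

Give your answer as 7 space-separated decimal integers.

Answer: 0 1 3 5 8 10 11

Derivation:
Byte[0]=3F: 1-byte ASCII. cp=U+003F
Byte[1]=D8: 2-byte lead, need 1 cont bytes. acc=0x18
Byte[2]=99: continuation. acc=(acc<<6)|0x19=0x619
Completed: cp=U+0619 (starts at byte 1)
Byte[3]=D7: 2-byte lead, need 1 cont bytes. acc=0x17
Byte[4]=8D: continuation. acc=(acc<<6)|0x0D=0x5CD
Completed: cp=U+05CD (starts at byte 3)
Byte[5]=E4: 3-byte lead, need 2 cont bytes. acc=0x4
Byte[6]=AA: continuation. acc=(acc<<6)|0x2A=0x12A
Byte[7]=9D: continuation. acc=(acc<<6)|0x1D=0x4A9D
Completed: cp=U+4A9D (starts at byte 5)
Byte[8]=DA: 2-byte lead, need 1 cont bytes. acc=0x1A
Byte[9]=B4: continuation. acc=(acc<<6)|0x34=0x6B4
Completed: cp=U+06B4 (starts at byte 8)
Byte[10]=24: 1-byte ASCII. cp=U+0024
Byte[11]=CC: 2-byte lead, need 1 cont bytes. acc=0xC
Byte[12]=BE: continuation. acc=(acc<<6)|0x3E=0x33E
Completed: cp=U+033E (starts at byte 11)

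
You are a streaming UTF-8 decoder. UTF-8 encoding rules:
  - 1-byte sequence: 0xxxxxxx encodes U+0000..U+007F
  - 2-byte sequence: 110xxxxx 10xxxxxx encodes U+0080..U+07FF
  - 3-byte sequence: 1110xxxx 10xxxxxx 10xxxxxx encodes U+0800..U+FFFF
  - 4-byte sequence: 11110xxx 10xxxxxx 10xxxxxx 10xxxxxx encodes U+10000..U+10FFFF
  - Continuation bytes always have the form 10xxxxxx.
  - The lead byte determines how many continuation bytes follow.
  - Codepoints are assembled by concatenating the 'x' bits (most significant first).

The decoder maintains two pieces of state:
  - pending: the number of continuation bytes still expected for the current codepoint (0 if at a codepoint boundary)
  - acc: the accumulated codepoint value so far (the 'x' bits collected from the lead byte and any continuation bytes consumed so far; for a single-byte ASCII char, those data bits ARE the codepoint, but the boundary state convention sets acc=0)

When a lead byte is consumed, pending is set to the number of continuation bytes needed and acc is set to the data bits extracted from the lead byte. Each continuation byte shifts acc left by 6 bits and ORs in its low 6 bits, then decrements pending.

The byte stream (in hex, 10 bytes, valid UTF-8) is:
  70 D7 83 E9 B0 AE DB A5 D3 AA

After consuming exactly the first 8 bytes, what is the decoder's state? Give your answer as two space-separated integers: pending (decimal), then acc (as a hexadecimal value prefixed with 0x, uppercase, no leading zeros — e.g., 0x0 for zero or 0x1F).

Byte[0]=70: 1-byte. pending=0, acc=0x0
Byte[1]=D7: 2-byte lead. pending=1, acc=0x17
Byte[2]=83: continuation. acc=(acc<<6)|0x03=0x5C3, pending=0
Byte[3]=E9: 3-byte lead. pending=2, acc=0x9
Byte[4]=B0: continuation. acc=(acc<<6)|0x30=0x270, pending=1
Byte[5]=AE: continuation. acc=(acc<<6)|0x2E=0x9C2E, pending=0
Byte[6]=DB: 2-byte lead. pending=1, acc=0x1B
Byte[7]=A5: continuation. acc=(acc<<6)|0x25=0x6E5, pending=0

Answer: 0 0x6E5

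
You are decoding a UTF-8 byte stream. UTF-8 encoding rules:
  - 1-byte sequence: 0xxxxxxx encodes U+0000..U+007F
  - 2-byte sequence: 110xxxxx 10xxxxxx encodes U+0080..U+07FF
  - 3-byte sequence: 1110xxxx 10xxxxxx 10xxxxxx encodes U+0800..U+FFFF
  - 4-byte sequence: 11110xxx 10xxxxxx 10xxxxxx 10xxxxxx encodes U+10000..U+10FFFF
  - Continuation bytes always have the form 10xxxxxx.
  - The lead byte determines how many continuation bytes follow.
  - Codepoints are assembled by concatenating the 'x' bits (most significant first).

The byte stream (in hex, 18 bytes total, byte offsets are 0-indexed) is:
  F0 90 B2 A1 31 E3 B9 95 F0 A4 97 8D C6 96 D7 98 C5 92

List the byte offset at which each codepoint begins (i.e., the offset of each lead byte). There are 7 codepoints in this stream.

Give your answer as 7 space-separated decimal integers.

Byte[0]=F0: 4-byte lead, need 3 cont bytes. acc=0x0
Byte[1]=90: continuation. acc=(acc<<6)|0x10=0x10
Byte[2]=B2: continuation. acc=(acc<<6)|0x32=0x432
Byte[3]=A1: continuation. acc=(acc<<6)|0x21=0x10CA1
Completed: cp=U+10CA1 (starts at byte 0)
Byte[4]=31: 1-byte ASCII. cp=U+0031
Byte[5]=E3: 3-byte lead, need 2 cont bytes. acc=0x3
Byte[6]=B9: continuation. acc=(acc<<6)|0x39=0xF9
Byte[7]=95: continuation. acc=(acc<<6)|0x15=0x3E55
Completed: cp=U+3E55 (starts at byte 5)
Byte[8]=F0: 4-byte lead, need 3 cont bytes. acc=0x0
Byte[9]=A4: continuation. acc=(acc<<6)|0x24=0x24
Byte[10]=97: continuation. acc=(acc<<6)|0x17=0x917
Byte[11]=8D: continuation. acc=(acc<<6)|0x0D=0x245CD
Completed: cp=U+245CD (starts at byte 8)
Byte[12]=C6: 2-byte lead, need 1 cont bytes. acc=0x6
Byte[13]=96: continuation. acc=(acc<<6)|0x16=0x196
Completed: cp=U+0196 (starts at byte 12)
Byte[14]=D7: 2-byte lead, need 1 cont bytes. acc=0x17
Byte[15]=98: continuation. acc=(acc<<6)|0x18=0x5D8
Completed: cp=U+05D8 (starts at byte 14)
Byte[16]=C5: 2-byte lead, need 1 cont bytes. acc=0x5
Byte[17]=92: continuation. acc=(acc<<6)|0x12=0x152
Completed: cp=U+0152 (starts at byte 16)

Answer: 0 4 5 8 12 14 16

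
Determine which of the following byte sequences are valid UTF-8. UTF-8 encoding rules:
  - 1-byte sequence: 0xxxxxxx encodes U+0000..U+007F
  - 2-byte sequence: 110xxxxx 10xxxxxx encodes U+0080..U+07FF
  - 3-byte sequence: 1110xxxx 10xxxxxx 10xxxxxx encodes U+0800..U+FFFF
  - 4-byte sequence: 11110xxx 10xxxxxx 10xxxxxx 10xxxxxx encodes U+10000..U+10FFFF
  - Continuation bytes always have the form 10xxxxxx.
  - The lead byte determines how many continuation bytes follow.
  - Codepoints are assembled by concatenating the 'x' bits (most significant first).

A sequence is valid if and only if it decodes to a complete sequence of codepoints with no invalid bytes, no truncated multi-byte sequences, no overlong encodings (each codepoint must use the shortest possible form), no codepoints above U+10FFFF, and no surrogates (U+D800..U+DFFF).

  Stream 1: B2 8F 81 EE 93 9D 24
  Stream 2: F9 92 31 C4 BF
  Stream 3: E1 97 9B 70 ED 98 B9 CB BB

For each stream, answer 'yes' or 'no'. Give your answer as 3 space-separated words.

Answer: no no yes

Derivation:
Stream 1: error at byte offset 0. INVALID
Stream 2: error at byte offset 0. INVALID
Stream 3: decodes cleanly. VALID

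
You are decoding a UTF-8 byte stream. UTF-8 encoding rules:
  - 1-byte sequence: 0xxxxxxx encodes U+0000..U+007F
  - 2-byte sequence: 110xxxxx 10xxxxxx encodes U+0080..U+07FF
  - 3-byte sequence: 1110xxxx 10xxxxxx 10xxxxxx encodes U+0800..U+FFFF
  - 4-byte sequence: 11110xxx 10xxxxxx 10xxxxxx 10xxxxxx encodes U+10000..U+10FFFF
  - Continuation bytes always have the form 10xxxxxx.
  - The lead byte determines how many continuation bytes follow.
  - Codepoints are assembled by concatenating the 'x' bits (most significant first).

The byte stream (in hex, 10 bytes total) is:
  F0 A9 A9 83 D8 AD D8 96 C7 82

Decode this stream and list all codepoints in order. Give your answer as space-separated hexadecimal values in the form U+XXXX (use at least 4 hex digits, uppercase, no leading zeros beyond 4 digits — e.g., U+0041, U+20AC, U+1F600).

Answer: U+29A43 U+062D U+0616 U+01C2

Derivation:
Byte[0]=F0: 4-byte lead, need 3 cont bytes. acc=0x0
Byte[1]=A9: continuation. acc=(acc<<6)|0x29=0x29
Byte[2]=A9: continuation. acc=(acc<<6)|0x29=0xA69
Byte[3]=83: continuation. acc=(acc<<6)|0x03=0x29A43
Completed: cp=U+29A43 (starts at byte 0)
Byte[4]=D8: 2-byte lead, need 1 cont bytes. acc=0x18
Byte[5]=AD: continuation. acc=(acc<<6)|0x2D=0x62D
Completed: cp=U+062D (starts at byte 4)
Byte[6]=D8: 2-byte lead, need 1 cont bytes. acc=0x18
Byte[7]=96: continuation. acc=(acc<<6)|0x16=0x616
Completed: cp=U+0616 (starts at byte 6)
Byte[8]=C7: 2-byte lead, need 1 cont bytes. acc=0x7
Byte[9]=82: continuation. acc=(acc<<6)|0x02=0x1C2
Completed: cp=U+01C2 (starts at byte 8)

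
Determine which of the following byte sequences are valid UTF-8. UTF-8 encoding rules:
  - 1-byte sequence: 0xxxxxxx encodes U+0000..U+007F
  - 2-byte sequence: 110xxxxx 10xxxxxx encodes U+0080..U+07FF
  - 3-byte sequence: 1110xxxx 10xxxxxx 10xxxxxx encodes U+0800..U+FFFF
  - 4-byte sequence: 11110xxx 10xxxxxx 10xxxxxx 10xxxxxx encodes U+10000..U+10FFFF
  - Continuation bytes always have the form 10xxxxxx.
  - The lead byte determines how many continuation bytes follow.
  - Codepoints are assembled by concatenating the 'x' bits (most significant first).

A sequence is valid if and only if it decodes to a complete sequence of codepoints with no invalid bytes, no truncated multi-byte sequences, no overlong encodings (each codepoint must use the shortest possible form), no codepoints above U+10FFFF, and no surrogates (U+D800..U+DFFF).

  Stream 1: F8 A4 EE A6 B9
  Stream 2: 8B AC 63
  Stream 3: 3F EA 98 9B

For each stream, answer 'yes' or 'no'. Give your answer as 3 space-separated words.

Stream 1: error at byte offset 0. INVALID
Stream 2: error at byte offset 0. INVALID
Stream 3: decodes cleanly. VALID

Answer: no no yes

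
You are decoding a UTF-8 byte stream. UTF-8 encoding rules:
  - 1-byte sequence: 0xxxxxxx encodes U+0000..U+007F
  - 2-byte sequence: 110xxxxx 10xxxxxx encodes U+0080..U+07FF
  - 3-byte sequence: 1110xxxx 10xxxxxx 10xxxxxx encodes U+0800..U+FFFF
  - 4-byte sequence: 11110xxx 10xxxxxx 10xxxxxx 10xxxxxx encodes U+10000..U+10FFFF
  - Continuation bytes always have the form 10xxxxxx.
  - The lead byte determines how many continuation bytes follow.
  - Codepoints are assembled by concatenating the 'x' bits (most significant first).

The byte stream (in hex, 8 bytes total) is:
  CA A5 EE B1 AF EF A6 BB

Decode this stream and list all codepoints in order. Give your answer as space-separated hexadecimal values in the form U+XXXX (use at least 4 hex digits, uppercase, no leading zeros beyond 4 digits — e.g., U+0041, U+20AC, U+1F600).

Byte[0]=CA: 2-byte lead, need 1 cont bytes. acc=0xA
Byte[1]=A5: continuation. acc=(acc<<6)|0x25=0x2A5
Completed: cp=U+02A5 (starts at byte 0)
Byte[2]=EE: 3-byte lead, need 2 cont bytes. acc=0xE
Byte[3]=B1: continuation. acc=(acc<<6)|0x31=0x3B1
Byte[4]=AF: continuation. acc=(acc<<6)|0x2F=0xEC6F
Completed: cp=U+EC6F (starts at byte 2)
Byte[5]=EF: 3-byte lead, need 2 cont bytes. acc=0xF
Byte[6]=A6: continuation. acc=(acc<<6)|0x26=0x3E6
Byte[7]=BB: continuation. acc=(acc<<6)|0x3B=0xF9BB
Completed: cp=U+F9BB (starts at byte 5)

Answer: U+02A5 U+EC6F U+F9BB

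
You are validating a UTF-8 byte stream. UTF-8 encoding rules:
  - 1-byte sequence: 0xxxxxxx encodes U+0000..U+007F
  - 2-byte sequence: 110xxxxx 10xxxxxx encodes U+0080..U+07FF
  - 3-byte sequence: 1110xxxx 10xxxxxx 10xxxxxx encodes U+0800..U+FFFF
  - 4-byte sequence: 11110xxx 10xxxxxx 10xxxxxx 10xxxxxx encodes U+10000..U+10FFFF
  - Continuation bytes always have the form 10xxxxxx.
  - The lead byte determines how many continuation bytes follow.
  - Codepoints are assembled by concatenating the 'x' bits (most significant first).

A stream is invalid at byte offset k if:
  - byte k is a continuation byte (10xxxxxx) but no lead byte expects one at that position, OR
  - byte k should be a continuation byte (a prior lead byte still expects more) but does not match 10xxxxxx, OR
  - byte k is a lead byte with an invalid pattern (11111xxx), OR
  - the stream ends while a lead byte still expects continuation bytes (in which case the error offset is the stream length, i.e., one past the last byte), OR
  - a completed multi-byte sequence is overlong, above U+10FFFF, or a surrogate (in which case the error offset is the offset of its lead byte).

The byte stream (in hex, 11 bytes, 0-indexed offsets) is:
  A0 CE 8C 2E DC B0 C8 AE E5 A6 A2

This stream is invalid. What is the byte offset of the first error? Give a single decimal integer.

Answer: 0

Derivation:
Byte[0]=A0: INVALID lead byte (not 0xxx/110x/1110/11110)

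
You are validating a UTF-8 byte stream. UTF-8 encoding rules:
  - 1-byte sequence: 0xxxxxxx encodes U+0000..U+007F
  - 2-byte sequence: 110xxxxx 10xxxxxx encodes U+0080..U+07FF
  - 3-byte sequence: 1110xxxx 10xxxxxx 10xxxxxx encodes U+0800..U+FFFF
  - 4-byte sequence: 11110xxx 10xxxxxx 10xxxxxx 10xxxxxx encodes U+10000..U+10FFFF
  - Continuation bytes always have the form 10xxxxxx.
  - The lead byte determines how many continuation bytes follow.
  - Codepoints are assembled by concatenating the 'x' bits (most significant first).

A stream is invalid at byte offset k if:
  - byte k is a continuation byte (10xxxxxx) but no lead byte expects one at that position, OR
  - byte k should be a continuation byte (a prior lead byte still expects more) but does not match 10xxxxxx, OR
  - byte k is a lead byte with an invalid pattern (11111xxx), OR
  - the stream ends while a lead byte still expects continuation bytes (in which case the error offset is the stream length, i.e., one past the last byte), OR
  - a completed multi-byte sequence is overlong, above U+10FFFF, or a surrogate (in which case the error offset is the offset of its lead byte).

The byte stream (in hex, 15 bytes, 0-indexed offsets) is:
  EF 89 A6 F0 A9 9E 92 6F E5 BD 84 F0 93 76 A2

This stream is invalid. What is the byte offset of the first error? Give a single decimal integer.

Answer: 13

Derivation:
Byte[0]=EF: 3-byte lead, need 2 cont bytes. acc=0xF
Byte[1]=89: continuation. acc=(acc<<6)|0x09=0x3C9
Byte[2]=A6: continuation. acc=(acc<<6)|0x26=0xF266
Completed: cp=U+F266 (starts at byte 0)
Byte[3]=F0: 4-byte lead, need 3 cont bytes. acc=0x0
Byte[4]=A9: continuation. acc=(acc<<6)|0x29=0x29
Byte[5]=9E: continuation. acc=(acc<<6)|0x1E=0xA5E
Byte[6]=92: continuation. acc=(acc<<6)|0x12=0x29792
Completed: cp=U+29792 (starts at byte 3)
Byte[7]=6F: 1-byte ASCII. cp=U+006F
Byte[8]=E5: 3-byte lead, need 2 cont bytes. acc=0x5
Byte[9]=BD: continuation. acc=(acc<<6)|0x3D=0x17D
Byte[10]=84: continuation. acc=(acc<<6)|0x04=0x5F44
Completed: cp=U+5F44 (starts at byte 8)
Byte[11]=F0: 4-byte lead, need 3 cont bytes. acc=0x0
Byte[12]=93: continuation. acc=(acc<<6)|0x13=0x13
Byte[13]=76: expected 10xxxxxx continuation. INVALID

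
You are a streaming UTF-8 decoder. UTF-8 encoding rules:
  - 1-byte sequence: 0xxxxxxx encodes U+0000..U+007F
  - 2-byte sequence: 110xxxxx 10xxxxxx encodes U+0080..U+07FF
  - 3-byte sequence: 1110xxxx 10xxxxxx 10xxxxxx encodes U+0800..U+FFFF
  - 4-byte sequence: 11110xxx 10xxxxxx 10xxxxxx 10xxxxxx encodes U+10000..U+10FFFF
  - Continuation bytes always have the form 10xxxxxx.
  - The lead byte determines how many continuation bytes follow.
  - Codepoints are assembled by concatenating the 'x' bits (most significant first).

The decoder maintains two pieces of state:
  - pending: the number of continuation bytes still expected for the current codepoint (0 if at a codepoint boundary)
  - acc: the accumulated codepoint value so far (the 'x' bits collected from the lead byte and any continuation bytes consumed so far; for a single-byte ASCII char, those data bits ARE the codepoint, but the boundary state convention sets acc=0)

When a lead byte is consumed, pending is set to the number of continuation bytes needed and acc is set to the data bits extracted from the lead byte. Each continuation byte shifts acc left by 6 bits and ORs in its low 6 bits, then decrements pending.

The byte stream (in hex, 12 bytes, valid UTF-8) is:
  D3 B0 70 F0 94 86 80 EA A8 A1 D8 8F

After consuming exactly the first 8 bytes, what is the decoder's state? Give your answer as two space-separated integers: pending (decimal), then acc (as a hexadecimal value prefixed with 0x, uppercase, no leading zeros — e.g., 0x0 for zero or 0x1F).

Byte[0]=D3: 2-byte lead. pending=1, acc=0x13
Byte[1]=B0: continuation. acc=(acc<<6)|0x30=0x4F0, pending=0
Byte[2]=70: 1-byte. pending=0, acc=0x0
Byte[3]=F0: 4-byte lead. pending=3, acc=0x0
Byte[4]=94: continuation. acc=(acc<<6)|0x14=0x14, pending=2
Byte[5]=86: continuation. acc=(acc<<6)|0x06=0x506, pending=1
Byte[6]=80: continuation. acc=(acc<<6)|0x00=0x14180, pending=0
Byte[7]=EA: 3-byte lead. pending=2, acc=0xA

Answer: 2 0xA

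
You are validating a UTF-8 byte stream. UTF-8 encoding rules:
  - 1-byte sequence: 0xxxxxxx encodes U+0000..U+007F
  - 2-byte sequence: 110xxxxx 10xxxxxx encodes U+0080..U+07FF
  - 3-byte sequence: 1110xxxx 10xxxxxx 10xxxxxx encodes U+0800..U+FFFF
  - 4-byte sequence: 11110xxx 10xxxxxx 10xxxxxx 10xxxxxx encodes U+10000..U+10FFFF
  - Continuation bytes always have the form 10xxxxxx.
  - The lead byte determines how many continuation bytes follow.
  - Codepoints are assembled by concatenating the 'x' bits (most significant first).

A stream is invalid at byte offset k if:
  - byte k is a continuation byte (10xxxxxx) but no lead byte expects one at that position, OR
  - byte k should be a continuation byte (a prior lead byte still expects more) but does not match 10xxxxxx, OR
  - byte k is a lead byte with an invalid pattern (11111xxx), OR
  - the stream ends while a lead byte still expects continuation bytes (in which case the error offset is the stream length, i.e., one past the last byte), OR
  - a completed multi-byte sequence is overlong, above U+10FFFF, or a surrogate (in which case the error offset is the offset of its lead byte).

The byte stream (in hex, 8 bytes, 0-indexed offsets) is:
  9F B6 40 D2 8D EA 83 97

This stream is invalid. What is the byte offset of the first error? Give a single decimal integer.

Byte[0]=9F: INVALID lead byte (not 0xxx/110x/1110/11110)

Answer: 0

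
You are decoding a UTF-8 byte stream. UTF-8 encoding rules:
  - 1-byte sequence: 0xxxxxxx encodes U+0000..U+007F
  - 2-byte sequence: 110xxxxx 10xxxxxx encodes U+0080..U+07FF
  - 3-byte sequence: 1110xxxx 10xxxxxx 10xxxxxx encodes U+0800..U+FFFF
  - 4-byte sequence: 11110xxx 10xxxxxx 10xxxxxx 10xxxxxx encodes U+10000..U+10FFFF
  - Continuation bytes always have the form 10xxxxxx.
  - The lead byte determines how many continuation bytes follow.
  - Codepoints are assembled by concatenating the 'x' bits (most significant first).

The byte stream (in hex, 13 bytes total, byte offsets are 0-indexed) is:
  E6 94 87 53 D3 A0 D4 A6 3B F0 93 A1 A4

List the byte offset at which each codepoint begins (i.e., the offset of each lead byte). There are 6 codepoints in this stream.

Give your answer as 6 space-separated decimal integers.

Byte[0]=E6: 3-byte lead, need 2 cont bytes. acc=0x6
Byte[1]=94: continuation. acc=(acc<<6)|0x14=0x194
Byte[2]=87: continuation. acc=(acc<<6)|0x07=0x6507
Completed: cp=U+6507 (starts at byte 0)
Byte[3]=53: 1-byte ASCII. cp=U+0053
Byte[4]=D3: 2-byte lead, need 1 cont bytes. acc=0x13
Byte[5]=A0: continuation. acc=(acc<<6)|0x20=0x4E0
Completed: cp=U+04E0 (starts at byte 4)
Byte[6]=D4: 2-byte lead, need 1 cont bytes. acc=0x14
Byte[7]=A6: continuation. acc=(acc<<6)|0x26=0x526
Completed: cp=U+0526 (starts at byte 6)
Byte[8]=3B: 1-byte ASCII. cp=U+003B
Byte[9]=F0: 4-byte lead, need 3 cont bytes. acc=0x0
Byte[10]=93: continuation. acc=(acc<<6)|0x13=0x13
Byte[11]=A1: continuation. acc=(acc<<6)|0x21=0x4E1
Byte[12]=A4: continuation. acc=(acc<<6)|0x24=0x13864
Completed: cp=U+13864 (starts at byte 9)

Answer: 0 3 4 6 8 9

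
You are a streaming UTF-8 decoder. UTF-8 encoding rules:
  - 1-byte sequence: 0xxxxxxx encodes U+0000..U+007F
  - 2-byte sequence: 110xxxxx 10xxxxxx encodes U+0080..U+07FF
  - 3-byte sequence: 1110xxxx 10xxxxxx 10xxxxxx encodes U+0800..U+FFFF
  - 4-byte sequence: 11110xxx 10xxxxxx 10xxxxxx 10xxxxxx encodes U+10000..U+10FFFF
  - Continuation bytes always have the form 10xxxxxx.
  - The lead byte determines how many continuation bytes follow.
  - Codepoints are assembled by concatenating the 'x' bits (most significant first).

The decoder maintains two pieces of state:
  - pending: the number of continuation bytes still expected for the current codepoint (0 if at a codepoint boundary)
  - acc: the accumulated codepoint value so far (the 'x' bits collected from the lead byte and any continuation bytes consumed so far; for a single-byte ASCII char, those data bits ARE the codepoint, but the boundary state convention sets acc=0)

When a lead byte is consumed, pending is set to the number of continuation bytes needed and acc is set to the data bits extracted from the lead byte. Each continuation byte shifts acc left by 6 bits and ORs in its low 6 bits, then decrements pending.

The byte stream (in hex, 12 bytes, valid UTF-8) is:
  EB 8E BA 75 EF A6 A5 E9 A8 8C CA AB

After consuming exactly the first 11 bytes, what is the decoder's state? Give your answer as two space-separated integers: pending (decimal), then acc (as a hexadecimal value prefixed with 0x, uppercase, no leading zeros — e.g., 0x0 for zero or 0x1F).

Answer: 1 0xA

Derivation:
Byte[0]=EB: 3-byte lead. pending=2, acc=0xB
Byte[1]=8E: continuation. acc=(acc<<6)|0x0E=0x2CE, pending=1
Byte[2]=BA: continuation. acc=(acc<<6)|0x3A=0xB3BA, pending=0
Byte[3]=75: 1-byte. pending=0, acc=0x0
Byte[4]=EF: 3-byte lead. pending=2, acc=0xF
Byte[5]=A6: continuation. acc=(acc<<6)|0x26=0x3E6, pending=1
Byte[6]=A5: continuation. acc=(acc<<6)|0x25=0xF9A5, pending=0
Byte[7]=E9: 3-byte lead. pending=2, acc=0x9
Byte[8]=A8: continuation. acc=(acc<<6)|0x28=0x268, pending=1
Byte[9]=8C: continuation. acc=(acc<<6)|0x0C=0x9A0C, pending=0
Byte[10]=CA: 2-byte lead. pending=1, acc=0xA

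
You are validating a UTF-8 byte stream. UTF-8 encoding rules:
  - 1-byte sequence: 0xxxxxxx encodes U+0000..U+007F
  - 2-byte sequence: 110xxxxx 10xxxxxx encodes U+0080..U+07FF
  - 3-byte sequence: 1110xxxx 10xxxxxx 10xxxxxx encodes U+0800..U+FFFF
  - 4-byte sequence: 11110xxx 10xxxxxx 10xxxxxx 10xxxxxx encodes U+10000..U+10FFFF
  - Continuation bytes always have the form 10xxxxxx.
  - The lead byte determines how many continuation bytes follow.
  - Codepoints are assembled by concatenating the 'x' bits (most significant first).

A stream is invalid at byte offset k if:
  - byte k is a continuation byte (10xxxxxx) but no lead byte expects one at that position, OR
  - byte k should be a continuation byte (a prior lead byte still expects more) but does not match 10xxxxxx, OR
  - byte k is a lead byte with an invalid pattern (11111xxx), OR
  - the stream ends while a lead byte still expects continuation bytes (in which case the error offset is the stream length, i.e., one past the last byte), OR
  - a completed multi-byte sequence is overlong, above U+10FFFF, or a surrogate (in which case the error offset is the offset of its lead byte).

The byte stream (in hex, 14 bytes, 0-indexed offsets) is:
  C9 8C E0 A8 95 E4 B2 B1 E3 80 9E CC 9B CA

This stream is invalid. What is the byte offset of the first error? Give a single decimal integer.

Byte[0]=C9: 2-byte lead, need 1 cont bytes. acc=0x9
Byte[1]=8C: continuation. acc=(acc<<6)|0x0C=0x24C
Completed: cp=U+024C (starts at byte 0)
Byte[2]=E0: 3-byte lead, need 2 cont bytes. acc=0x0
Byte[3]=A8: continuation. acc=(acc<<6)|0x28=0x28
Byte[4]=95: continuation. acc=(acc<<6)|0x15=0xA15
Completed: cp=U+0A15 (starts at byte 2)
Byte[5]=E4: 3-byte lead, need 2 cont bytes. acc=0x4
Byte[6]=B2: continuation. acc=(acc<<6)|0x32=0x132
Byte[7]=B1: continuation. acc=(acc<<6)|0x31=0x4CB1
Completed: cp=U+4CB1 (starts at byte 5)
Byte[8]=E3: 3-byte lead, need 2 cont bytes. acc=0x3
Byte[9]=80: continuation. acc=(acc<<6)|0x00=0xC0
Byte[10]=9E: continuation. acc=(acc<<6)|0x1E=0x301E
Completed: cp=U+301E (starts at byte 8)
Byte[11]=CC: 2-byte lead, need 1 cont bytes. acc=0xC
Byte[12]=9B: continuation. acc=(acc<<6)|0x1B=0x31B
Completed: cp=U+031B (starts at byte 11)
Byte[13]=CA: 2-byte lead, need 1 cont bytes. acc=0xA
Byte[14]: stream ended, expected continuation. INVALID

Answer: 14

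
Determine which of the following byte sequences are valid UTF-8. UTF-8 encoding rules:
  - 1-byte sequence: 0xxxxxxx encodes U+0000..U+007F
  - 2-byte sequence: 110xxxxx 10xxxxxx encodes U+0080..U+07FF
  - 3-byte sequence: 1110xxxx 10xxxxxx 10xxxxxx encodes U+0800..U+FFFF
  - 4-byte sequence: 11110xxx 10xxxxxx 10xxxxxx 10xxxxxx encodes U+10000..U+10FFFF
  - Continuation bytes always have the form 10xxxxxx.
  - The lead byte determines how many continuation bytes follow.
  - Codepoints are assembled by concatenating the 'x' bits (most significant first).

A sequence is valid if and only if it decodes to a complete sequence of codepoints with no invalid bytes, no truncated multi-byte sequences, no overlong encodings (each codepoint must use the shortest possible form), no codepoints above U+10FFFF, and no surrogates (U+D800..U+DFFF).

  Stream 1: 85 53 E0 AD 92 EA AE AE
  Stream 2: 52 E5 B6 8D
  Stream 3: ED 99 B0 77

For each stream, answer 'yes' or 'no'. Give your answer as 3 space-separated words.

Stream 1: error at byte offset 0. INVALID
Stream 2: decodes cleanly. VALID
Stream 3: decodes cleanly. VALID

Answer: no yes yes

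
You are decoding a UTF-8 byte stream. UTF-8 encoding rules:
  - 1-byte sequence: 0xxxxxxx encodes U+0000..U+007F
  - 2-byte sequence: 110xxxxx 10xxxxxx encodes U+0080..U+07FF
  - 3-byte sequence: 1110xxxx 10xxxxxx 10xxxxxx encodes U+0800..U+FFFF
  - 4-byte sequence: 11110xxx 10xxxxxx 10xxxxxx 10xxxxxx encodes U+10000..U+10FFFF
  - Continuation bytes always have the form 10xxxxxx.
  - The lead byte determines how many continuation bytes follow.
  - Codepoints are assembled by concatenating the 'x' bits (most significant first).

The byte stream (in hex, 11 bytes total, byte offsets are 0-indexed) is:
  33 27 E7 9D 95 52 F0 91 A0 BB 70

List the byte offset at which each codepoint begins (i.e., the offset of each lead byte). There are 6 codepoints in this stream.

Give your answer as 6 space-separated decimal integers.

Byte[0]=33: 1-byte ASCII. cp=U+0033
Byte[1]=27: 1-byte ASCII. cp=U+0027
Byte[2]=E7: 3-byte lead, need 2 cont bytes. acc=0x7
Byte[3]=9D: continuation. acc=(acc<<6)|0x1D=0x1DD
Byte[4]=95: continuation. acc=(acc<<6)|0x15=0x7755
Completed: cp=U+7755 (starts at byte 2)
Byte[5]=52: 1-byte ASCII. cp=U+0052
Byte[6]=F0: 4-byte lead, need 3 cont bytes. acc=0x0
Byte[7]=91: continuation. acc=(acc<<6)|0x11=0x11
Byte[8]=A0: continuation. acc=(acc<<6)|0x20=0x460
Byte[9]=BB: continuation. acc=(acc<<6)|0x3B=0x1183B
Completed: cp=U+1183B (starts at byte 6)
Byte[10]=70: 1-byte ASCII. cp=U+0070

Answer: 0 1 2 5 6 10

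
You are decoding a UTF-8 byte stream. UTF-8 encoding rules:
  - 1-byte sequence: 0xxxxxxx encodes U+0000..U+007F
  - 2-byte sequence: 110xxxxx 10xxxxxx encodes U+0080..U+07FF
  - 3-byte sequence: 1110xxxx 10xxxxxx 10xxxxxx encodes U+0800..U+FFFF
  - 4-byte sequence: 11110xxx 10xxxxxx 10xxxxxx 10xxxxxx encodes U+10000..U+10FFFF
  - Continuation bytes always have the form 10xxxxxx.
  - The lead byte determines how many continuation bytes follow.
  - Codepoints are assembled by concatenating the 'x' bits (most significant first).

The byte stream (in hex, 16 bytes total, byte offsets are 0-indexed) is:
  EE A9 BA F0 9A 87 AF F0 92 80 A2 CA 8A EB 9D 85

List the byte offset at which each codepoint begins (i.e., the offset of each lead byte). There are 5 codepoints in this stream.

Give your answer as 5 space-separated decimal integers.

Byte[0]=EE: 3-byte lead, need 2 cont bytes. acc=0xE
Byte[1]=A9: continuation. acc=(acc<<6)|0x29=0x3A9
Byte[2]=BA: continuation. acc=(acc<<6)|0x3A=0xEA7A
Completed: cp=U+EA7A (starts at byte 0)
Byte[3]=F0: 4-byte lead, need 3 cont bytes. acc=0x0
Byte[4]=9A: continuation. acc=(acc<<6)|0x1A=0x1A
Byte[5]=87: continuation. acc=(acc<<6)|0x07=0x687
Byte[6]=AF: continuation. acc=(acc<<6)|0x2F=0x1A1EF
Completed: cp=U+1A1EF (starts at byte 3)
Byte[7]=F0: 4-byte lead, need 3 cont bytes. acc=0x0
Byte[8]=92: continuation. acc=(acc<<6)|0x12=0x12
Byte[9]=80: continuation. acc=(acc<<6)|0x00=0x480
Byte[10]=A2: continuation. acc=(acc<<6)|0x22=0x12022
Completed: cp=U+12022 (starts at byte 7)
Byte[11]=CA: 2-byte lead, need 1 cont bytes. acc=0xA
Byte[12]=8A: continuation. acc=(acc<<6)|0x0A=0x28A
Completed: cp=U+028A (starts at byte 11)
Byte[13]=EB: 3-byte lead, need 2 cont bytes. acc=0xB
Byte[14]=9D: continuation. acc=(acc<<6)|0x1D=0x2DD
Byte[15]=85: continuation. acc=(acc<<6)|0x05=0xB745
Completed: cp=U+B745 (starts at byte 13)

Answer: 0 3 7 11 13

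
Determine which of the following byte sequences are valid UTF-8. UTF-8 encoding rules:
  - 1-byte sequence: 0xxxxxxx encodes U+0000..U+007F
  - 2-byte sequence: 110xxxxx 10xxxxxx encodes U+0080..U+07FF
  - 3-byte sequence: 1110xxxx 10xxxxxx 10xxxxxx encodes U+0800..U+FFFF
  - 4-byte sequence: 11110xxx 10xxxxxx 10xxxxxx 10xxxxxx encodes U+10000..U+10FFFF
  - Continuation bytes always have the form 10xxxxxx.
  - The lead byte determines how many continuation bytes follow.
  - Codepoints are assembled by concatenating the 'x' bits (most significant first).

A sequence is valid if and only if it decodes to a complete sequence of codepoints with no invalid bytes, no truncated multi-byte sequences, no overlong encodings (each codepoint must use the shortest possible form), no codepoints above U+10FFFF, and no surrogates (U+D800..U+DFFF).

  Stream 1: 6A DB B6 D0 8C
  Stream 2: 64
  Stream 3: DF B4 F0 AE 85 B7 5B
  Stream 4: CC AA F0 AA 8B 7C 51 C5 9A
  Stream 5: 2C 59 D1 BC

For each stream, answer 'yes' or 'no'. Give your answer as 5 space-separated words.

Answer: yes yes yes no yes

Derivation:
Stream 1: decodes cleanly. VALID
Stream 2: decodes cleanly. VALID
Stream 3: decodes cleanly. VALID
Stream 4: error at byte offset 5. INVALID
Stream 5: decodes cleanly. VALID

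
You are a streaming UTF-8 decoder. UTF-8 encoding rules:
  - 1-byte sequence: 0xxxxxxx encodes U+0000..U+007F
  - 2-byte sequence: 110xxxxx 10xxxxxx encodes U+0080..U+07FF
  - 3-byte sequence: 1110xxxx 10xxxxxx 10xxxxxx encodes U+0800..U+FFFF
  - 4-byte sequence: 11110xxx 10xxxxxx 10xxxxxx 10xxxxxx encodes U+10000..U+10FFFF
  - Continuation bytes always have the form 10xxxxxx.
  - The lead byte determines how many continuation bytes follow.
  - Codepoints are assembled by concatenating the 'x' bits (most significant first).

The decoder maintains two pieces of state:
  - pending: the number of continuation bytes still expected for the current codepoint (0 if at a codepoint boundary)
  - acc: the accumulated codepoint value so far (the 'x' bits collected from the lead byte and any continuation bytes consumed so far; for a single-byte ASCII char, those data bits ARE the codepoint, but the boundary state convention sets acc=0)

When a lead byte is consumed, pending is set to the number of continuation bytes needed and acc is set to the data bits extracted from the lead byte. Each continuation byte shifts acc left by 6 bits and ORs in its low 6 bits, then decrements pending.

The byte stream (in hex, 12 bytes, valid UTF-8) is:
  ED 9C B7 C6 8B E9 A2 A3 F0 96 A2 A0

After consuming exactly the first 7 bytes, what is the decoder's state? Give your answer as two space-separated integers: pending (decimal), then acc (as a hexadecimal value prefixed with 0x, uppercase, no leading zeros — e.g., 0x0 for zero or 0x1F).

Answer: 1 0x262

Derivation:
Byte[0]=ED: 3-byte lead. pending=2, acc=0xD
Byte[1]=9C: continuation. acc=(acc<<6)|0x1C=0x35C, pending=1
Byte[2]=B7: continuation. acc=(acc<<6)|0x37=0xD737, pending=0
Byte[3]=C6: 2-byte lead. pending=1, acc=0x6
Byte[4]=8B: continuation. acc=(acc<<6)|0x0B=0x18B, pending=0
Byte[5]=E9: 3-byte lead. pending=2, acc=0x9
Byte[6]=A2: continuation. acc=(acc<<6)|0x22=0x262, pending=1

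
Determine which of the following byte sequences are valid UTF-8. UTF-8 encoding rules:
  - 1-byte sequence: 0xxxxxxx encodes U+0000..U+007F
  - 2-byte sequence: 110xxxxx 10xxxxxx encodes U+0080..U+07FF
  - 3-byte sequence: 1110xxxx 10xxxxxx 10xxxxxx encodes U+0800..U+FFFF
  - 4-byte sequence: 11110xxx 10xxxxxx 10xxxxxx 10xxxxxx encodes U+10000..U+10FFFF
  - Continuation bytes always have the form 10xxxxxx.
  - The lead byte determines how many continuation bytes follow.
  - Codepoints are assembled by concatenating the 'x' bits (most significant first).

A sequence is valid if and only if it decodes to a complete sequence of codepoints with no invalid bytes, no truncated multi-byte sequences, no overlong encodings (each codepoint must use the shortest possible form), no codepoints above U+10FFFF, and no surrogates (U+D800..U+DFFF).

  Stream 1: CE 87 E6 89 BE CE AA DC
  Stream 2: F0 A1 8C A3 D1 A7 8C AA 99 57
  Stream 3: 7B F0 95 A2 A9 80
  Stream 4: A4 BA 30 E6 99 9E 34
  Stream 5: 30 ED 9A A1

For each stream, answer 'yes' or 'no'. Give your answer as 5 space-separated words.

Stream 1: error at byte offset 8. INVALID
Stream 2: error at byte offset 6. INVALID
Stream 3: error at byte offset 5. INVALID
Stream 4: error at byte offset 0. INVALID
Stream 5: decodes cleanly. VALID

Answer: no no no no yes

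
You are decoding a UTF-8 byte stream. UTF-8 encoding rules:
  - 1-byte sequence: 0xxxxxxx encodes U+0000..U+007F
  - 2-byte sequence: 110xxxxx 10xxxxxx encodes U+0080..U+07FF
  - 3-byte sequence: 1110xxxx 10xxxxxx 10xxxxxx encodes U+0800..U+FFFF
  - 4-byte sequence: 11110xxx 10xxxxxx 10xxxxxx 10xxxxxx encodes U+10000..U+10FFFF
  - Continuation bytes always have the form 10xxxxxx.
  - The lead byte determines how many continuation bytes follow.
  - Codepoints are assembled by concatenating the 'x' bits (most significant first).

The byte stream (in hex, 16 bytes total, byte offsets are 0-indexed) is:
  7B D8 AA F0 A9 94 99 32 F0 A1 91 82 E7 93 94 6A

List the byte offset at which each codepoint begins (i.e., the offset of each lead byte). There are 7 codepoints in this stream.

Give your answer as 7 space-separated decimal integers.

Answer: 0 1 3 7 8 12 15

Derivation:
Byte[0]=7B: 1-byte ASCII. cp=U+007B
Byte[1]=D8: 2-byte lead, need 1 cont bytes. acc=0x18
Byte[2]=AA: continuation. acc=(acc<<6)|0x2A=0x62A
Completed: cp=U+062A (starts at byte 1)
Byte[3]=F0: 4-byte lead, need 3 cont bytes. acc=0x0
Byte[4]=A9: continuation. acc=(acc<<6)|0x29=0x29
Byte[5]=94: continuation. acc=(acc<<6)|0x14=0xA54
Byte[6]=99: continuation. acc=(acc<<6)|0x19=0x29519
Completed: cp=U+29519 (starts at byte 3)
Byte[7]=32: 1-byte ASCII. cp=U+0032
Byte[8]=F0: 4-byte lead, need 3 cont bytes. acc=0x0
Byte[9]=A1: continuation. acc=(acc<<6)|0x21=0x21
Byte[10]=91: continuation. acc=(acc<<6)|0x11=0x851
Byte[11]=82: continuation. acc=(acc<<6)|0x02=0x21442
Completed: cp=U+21442 (starts at byte 8)
Byte[12]=E7: 3-byte lead, need 2 cont bytes. acc=0x7
Byte[13]=93: continuation. acc=(acc<<6)|0x13=0x1D3
Byte[14]=94: continuation. acc=(acc<<6)|0x14=0x74D4
Completed: cp=U+74D4 (starts at byte 12)
Byte[15]=6A: 1-byte ASCII. cp=U+006A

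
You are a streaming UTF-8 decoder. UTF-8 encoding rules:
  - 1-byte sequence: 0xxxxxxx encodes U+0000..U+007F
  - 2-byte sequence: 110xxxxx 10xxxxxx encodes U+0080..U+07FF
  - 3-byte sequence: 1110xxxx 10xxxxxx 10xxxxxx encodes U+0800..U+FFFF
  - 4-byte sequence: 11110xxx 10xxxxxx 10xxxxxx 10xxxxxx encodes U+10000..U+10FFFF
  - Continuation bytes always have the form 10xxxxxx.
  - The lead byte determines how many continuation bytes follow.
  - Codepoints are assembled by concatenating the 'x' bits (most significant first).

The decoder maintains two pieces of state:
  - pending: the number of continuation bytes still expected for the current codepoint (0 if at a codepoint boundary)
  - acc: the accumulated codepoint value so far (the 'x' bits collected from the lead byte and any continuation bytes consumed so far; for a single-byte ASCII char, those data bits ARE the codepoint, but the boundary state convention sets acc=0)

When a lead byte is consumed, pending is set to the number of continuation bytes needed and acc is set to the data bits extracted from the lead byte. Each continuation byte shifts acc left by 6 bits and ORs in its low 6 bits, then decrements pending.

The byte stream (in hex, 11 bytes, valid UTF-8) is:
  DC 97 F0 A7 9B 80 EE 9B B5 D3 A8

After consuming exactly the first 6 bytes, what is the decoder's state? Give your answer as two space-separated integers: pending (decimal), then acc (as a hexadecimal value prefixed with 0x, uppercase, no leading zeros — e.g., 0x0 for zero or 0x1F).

Answer: 0 0x276C0

Derivation:
Byte[0]=DC: 2-byte lead. pending=1, acc=0x1C
Byte[1]=97: continuation. acc=(acc<<6)|0x17=0x717, pending=0
Byte[2]=F0: 4-byte lead. pending=3, acc=0x0
Byte[3]=A7: continuation. acc=(acc<<6)|0x27=0x27, pending=2
Byte[4]=9B: continuation. acc=(acc<<6)|0x1B=0x9DB, pending=1
Byte[5]=80: continuation. acc=(acc<<6)|0x00=0x276C0, pending=0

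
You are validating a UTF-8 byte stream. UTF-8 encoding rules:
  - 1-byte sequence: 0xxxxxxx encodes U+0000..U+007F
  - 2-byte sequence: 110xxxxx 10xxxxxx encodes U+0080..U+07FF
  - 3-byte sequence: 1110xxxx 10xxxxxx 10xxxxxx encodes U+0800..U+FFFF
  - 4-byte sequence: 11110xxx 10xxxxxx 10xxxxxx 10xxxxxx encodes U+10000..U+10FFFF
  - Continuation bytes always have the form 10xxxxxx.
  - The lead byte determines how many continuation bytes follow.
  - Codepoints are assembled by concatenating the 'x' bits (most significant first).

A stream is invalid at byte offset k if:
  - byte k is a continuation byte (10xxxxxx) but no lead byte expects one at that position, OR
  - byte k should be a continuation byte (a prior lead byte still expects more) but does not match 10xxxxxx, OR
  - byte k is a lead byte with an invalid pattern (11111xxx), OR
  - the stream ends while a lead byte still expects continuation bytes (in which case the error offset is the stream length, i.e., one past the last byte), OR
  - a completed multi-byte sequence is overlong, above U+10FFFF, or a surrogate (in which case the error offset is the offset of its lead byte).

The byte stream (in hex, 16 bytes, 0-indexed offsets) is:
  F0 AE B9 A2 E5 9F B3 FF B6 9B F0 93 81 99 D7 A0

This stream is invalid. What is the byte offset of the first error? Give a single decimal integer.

Byte[0]=F0: 4-byte lead, need 3 cont bytes. acc=0x0
Byte[1]=AE: continuation. acc=(acc<<6)|0x2E=0x2E
Byte[2]=B9: continuation. acc=(acc<<6)|0x39=0xBB9
Byte[3]=A2: continuation. acc=(acc<<6)|0x22=0x2EE62
Completed: cp=U+2EE62 (starts at byte 0)
Byte[4]=E5: 3-byte lead, need 2 cont bytes. acc=0x5
Byte[5]=9F: continuation. acc=(acc<<6)|0x1F=0x15F
Byte[6]=B3: continuation. acc=(acc<<6)|0x33=0x57F3
Completed: cp=U+57F3 (starts at byte 4)
Byte[7]=FF: INVALID lead byte (not 0xxx/110x/1110/11110)

Answer: 7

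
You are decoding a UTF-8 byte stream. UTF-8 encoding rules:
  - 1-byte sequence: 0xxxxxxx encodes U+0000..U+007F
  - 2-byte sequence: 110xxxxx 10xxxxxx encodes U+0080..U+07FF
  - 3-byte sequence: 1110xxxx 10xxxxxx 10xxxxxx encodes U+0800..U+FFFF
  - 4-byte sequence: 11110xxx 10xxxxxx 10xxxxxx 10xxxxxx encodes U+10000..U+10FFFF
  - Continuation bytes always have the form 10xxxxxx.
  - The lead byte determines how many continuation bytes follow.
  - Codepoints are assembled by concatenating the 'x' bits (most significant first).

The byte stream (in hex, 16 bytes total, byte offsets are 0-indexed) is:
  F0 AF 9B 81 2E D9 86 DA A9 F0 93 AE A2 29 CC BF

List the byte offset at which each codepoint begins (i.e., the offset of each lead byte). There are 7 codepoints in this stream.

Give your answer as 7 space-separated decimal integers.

Byte[0]=F0: 4-byte lead, need 3 cont bytes. acc=0x0
Byte[1]=AF: continuation. acc=(acc<<6)|0x2F=0x2F
Byte[2]=9B: continuation. acc=(acc<<6)|0x1B=0xBDB
Byte[3]=81: continuation. acc=(acc<<6)|0x01=0x2F6C1
Completed: cp=U+2F6C1 (starts at byte 0)
Byte[4]=2E: 1-byte ASCII. cp=U+002E
Byte[5]=D9: 2-byte lead, need 1 cont bytes. acc=0x19
Byte[6]=86: continuation. acc=(acc<<6)|0x06=0x646
Completed: cp=U+0646 (starts at byte 5)
Byte[7]=DA: 2-byte lead, need 1 cont bytes. acc=0x1A
Byte[8]=A9: continuation. acc=(acc<<6)|0x29=0x6A9
Completed: cp=U+06A9 (starts at byte 7)
Byte[9]=F0: 4-byte lead, need 3 cont bytes. acc=0x0
Byte[10]=93: continuation. acc=(acc<<6)|0x13=0x13
Byte[11]=AE: continuation. acc=(acc<<6)|0x2E=0x4EE
Byte[12]=A2: continuation. acc=(acc<<6)|0x22=0x13BA2
Completed: cp=U+13BA2 (starts at byte 9)
Byte[13]=29: 1-byte ASCII. cp=U+0029
Byte[14]=CC: 2-byte lead, need 1 cont bytes. acc=0xC
Byte[15]=BF: continuation. acc=(acc<<6)|0x3F=0x33F
Completed: cp=U+033F (starts at byte 14)

Answer: 0 4 5 7 9 13 14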